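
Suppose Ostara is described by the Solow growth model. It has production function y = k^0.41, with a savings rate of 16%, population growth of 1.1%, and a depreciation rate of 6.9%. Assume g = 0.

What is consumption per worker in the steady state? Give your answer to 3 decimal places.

c* = 1.360

In steady state, investment equals break-even investment: s·k^α = (n + δ)·k.
Rearranging, k^(1−α) = s / (n + δ).
k^0.59 = 0.16 / (0.011 + 0.069) = 0.16 / 0.080 = 2.0000
k* = 2.0000^(1/0.59) ≈ 3.2376
y* = (k*)^α = 3.2376^0.41 ≈ 1.6188
c* = (1 − s)·y* = (1 − 0.16) × 1.6188 ≈ 1.3598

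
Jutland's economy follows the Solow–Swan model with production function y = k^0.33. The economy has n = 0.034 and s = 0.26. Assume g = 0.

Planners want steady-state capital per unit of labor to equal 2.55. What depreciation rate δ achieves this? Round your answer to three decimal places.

δ ≈ 0.105

In steady state, investment equals break-even investment: s·k^α = (n + δ)·k.
So s / (n + δ) = (k*)^(1−α) = 2.55^0.67 = 1.8723.
Therefore n + δ = s / 1.8723 = 0.26 / 1.8723 = 0.1389, so δ = 0.1389 − 0.034 = 0.1049.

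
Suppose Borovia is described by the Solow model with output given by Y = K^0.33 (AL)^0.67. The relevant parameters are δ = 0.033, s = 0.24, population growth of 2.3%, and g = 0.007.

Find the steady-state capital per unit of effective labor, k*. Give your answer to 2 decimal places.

At the steady state, Δk = 0, so s·k^α = (n + g + δ)·k.
Rearranging, k^(1−α) = s / (n + g + δ).
k^0.67 = 0.24 / (0.023 + 0.007 + 0.033) = 0.24 / 0.063 = 3.8095
k* = 3.8095^(1/0.67) ≈ 7.3615

k* = 7.36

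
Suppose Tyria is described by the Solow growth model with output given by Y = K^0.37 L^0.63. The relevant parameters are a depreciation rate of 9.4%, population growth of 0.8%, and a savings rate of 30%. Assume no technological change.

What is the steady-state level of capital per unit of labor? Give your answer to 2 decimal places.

k* = 5.54

In steady state, investment equals break-even investment: s·k^α = (n + δ)·k.
Dividing both sides by k: k^(1−α) = s / (n + δ).
k^0.63 = 0.30 / (0.008 + 0.094) = 0.30 / 0.102 = 2.9412
k* = 2.9412^(1/0.63) ≈ 5.5423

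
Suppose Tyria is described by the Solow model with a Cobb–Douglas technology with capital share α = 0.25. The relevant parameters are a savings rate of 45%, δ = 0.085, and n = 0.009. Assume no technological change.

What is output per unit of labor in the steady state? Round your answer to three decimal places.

At the steady state, Δk = 0, so s·k^α = (n + δ)·k.
Rearranging, k^(1−α) = s / (n + δ).
k^0.75 = 0.45 / (0.009 + 0.085) = 0.45 / 0.094 = 4.7872
k* = 4.7872^(1/0.75) ≈ 8.0682
y* = (k*)^α = 8.0682^0.25 ≈ 1.6854

y* = 1.685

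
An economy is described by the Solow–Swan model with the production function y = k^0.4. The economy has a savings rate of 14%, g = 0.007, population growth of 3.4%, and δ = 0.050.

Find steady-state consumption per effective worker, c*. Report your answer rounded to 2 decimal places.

c* = 1.15

In steady state, investment equals break-even investment: s·k^α = (n + g + δ)·k.
Rearranging, k^(1−α) = s / (n + g + δ).
k^0.6 = 0.14 / (0.034 + 0.007 + 0.050) = 0.14 / 0.091 = 1.5385
k* = 1.5385^(1/0.6) ≈ 2.0504
y* = (k*)^α = 2.0504^0.4 ≈ 1.3327
c* = (1 − s)·y* = (1 − 0.14) × 1.3327 ≈ 1.1461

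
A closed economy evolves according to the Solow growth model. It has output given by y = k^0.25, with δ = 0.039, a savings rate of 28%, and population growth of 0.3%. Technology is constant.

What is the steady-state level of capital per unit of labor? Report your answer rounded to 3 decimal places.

k* = 12.547

In steady state, investment equals break-even investment: s·k^α = (n + δ)·k.
Rearranging, k^(1−α) = s / (n + δ).
k^0.75 = 0.28 / (0.003 + 0.039) = 0.28 / 0.042 = 6.6667
k* = 6.6667^(1/0.75) ≈ 12.5472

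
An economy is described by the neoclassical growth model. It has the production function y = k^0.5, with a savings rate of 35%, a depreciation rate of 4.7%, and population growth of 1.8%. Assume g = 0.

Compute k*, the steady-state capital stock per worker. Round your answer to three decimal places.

Steady state requires s·f(k) = (n + δ)·k, i.e. s·k^α = (n + δ)·k.
Dividing both sides by k: k^(1−α) = s / (n + δ).
k^0.5 = 0.35 / (0.018 + 0.047) = 0.35 / 0.065 = 5.3846
k* = 5.3846^(1/0.5) ≈ 28.9939

k* = 28.994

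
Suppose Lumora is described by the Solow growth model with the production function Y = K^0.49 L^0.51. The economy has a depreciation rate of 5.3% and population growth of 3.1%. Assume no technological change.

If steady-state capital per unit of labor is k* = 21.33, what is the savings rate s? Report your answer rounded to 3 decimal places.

In steady state, investment equals break-even investment: s·k^α = (n + δ)·k.
So s / (n + δ) = (k*)^(1−α) = 21.33^0.51 = 4.7620.
Therefore s = 4.7620 × (n + δ) = 4.7620 × 0.084 = 0.4000.

s ≈ 0.400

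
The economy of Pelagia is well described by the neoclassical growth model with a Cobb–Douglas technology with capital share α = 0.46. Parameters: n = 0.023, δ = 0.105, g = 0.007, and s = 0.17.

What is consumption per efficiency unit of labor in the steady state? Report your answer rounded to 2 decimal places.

Steady state requires s·f(k) = (n + g + δ)·k, i.e. s·k^α = (n + g + δ)·k.
Rearranging, k^(1−α) = s / (n + g + δ).
k^0.54 = 0.17 / (0.023 + 0.007 + 0.105) = 0.17 / 0.135 = 1.2593
k* = 1.2593^(1/0.54) ≈ 1.5326
y* = (k*)^α = 1.5326^0.46 ≈ 1.2170
c* = (1 − s)·y* = (1 − 0.17) × 1.2170 ≈ 1.0101

c* = 1.01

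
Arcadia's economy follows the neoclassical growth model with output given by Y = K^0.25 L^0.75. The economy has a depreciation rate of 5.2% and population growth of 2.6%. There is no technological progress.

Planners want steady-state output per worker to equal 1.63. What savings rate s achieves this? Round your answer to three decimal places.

s ≈ 0.338

At the steady state, Δk = 0, so s·k^α = (n + δ)·k.
Since y* = [s/(n + δ)]^(α/(1−α)), we have s/(n + δ) = (y*)^((1−α)/α) = 1.63^3 = 4.3307.
Therefore s = 4.3307 × (n + δ) = 4.3307 × 0.078 = 0.3378.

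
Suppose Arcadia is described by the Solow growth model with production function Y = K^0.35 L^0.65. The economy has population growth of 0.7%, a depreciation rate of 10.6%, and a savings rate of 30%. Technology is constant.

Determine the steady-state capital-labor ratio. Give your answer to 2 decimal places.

k* ≈ 4.49

Steady state requires s·f(k) = (n + δ)·k, i.e. s·k^α = (n + δ)·k.
Dividing both sides by k: k^(1−α) = s / (n + δ).
k^0.65 = 0.30 / (0.007 + 0.106) = 0.30 / 0.113 = 2.6549
k* = 2.6549^(1/0.65) ≈ 4.4914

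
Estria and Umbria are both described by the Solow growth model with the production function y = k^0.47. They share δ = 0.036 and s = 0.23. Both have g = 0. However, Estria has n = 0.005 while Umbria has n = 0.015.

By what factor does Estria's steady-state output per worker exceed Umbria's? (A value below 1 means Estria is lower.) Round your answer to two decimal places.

y*_E / y*_U ≈ 1.21

Steady-state y* = [s/(n + δ)]^(α/(1−α)), so the ratio is [ (s_E/(n + δ)_E) / (s_U/(n + δ)_U) ]^0.8868.
s_E/(n + δ)_E = 0.23/0.041 = 5.6098; s_U/(n + δ)_U = 0.23/0.051 = 4.5098.
Ratio = (5.6098/4.5098)^0.8868 = 1.2439^0.8868 ≈ 1.2135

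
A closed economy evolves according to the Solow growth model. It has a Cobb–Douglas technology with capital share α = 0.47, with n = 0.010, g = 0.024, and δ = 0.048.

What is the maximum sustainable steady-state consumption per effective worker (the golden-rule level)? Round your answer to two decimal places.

c_gold ≈ 2.49

At the golden rule, f'(k) = n + g + δ, so α·k^(α−1) = n + g + δ and k_gold = (α/(n + g + δ))^(1/(1−α)).
k_gold = (0.47/0.082)^(1/0.53) = 5.7317^1.8868 ≈ 26.9606
c_gold = f(k_gold) − (n + g + δ)·k_gold = 4.7037 − 0.082×26.9606 ≈ 2.4929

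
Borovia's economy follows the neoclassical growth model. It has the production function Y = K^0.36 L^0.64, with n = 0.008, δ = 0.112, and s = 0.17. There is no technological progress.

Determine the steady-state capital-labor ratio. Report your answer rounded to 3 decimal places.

In steady state, investment equals break-even investment: s·k^α = (n + δ)·k.
Rearranging, k^(1−α) = s / (n + δ).
k^0.64 = 0.17 / (0.008 + 0.112) = 0.17 / 0.120 = 1.4167
k* = 1.4167^(1/0.64) ≈ 1.7233

k* = 1.723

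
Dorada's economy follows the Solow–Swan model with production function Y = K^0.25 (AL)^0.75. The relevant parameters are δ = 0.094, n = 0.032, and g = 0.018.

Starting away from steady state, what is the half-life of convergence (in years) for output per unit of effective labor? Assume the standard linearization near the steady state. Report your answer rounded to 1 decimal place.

Near the steady state the convergence rate is λ = (1 − α)(n + g + δ).
λ = (1 − 0.25) × 0.144 = 0.75 × 0.144 = 0.1080
Half-life = ln 2 / λ = 0.6931 / 0.1080 ≈ 6.42 years

about 6.4 years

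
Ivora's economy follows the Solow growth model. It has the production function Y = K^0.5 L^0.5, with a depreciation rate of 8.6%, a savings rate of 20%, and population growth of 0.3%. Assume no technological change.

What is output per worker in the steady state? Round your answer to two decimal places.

Steady state requires s·f(k) = (n + δ)·k, i.e. s·k^α = (n + δ)·k.
Rearranging, k^(1−α) = s / (n + δ).
k^0.5 = 0.20 / (0.003 + 0.086) = 0.20 / 0.089 = 2.2472
k* = 2.2472^(1/0.5) ≈ 5.0499
y* = (k*)^α = 5.0499^0.5 ≈ 2.2472

y* = 2.25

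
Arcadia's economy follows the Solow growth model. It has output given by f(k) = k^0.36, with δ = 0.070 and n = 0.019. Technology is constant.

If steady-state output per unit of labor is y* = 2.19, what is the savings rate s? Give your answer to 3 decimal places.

At the steady state, Δk = 0, so s·k^α = (n + δ)·k.
Since y* = [s/(n + δ)]^(α/(1−α)), we have s/(n + δ) = (y*)^((1−α)/α) = 2.19^1.7778 = 4.0294.
Therefore s = 4.0294 × (n + δ) = 4.0294 × 0.089 = 0.3586.

s ≈ 0.359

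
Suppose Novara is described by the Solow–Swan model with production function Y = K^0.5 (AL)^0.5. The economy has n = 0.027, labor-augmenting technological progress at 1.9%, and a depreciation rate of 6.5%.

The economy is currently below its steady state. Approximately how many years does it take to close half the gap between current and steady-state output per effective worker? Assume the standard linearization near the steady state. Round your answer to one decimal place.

Near the steady state the convergence rate is λ = (1 − α)(n + g + δ).
λ = (1 − 0.5) × 0.111 = 0.5 × 0.111 = 0.0555
Half-life = ln 2 / λ = 0.6931 / 0.0555 ≈ 12.49 years

about 12.5 years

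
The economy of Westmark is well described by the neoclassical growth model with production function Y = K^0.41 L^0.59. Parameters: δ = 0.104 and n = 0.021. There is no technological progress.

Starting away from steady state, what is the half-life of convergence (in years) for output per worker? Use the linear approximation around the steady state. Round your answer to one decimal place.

about 9.4 years

Near the steady state the convergence rate is λ = (1 − α)(n + δ).
λ = (1 − 0.41) × 0.125 = 0.59 × 0.125 = 0.07375
Half-life = ln 2 / λ = 0.6931 / 0.07375 ≈ 9.40 years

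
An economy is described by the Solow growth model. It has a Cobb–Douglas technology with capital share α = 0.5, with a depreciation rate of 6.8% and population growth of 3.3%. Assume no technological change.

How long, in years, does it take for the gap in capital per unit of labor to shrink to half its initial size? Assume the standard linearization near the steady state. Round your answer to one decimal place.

Near the steady state the convergence rate is λ = (1 − α)(n + δ).
λ = (1 − 0.5) × 0.101 = 0.5 × 0.101 = 0.0505
Half-life = ln 2 / λ = 0.6931 / 0.0505 ≈ 13.72 years

about 13.7 years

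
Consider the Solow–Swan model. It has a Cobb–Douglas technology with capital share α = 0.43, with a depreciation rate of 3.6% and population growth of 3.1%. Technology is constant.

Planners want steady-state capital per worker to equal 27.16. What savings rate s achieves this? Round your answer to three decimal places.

In steady state, investment equals break-even investment: s·k^α = (n + δ)·k.
So s / (n + δ) = (k*)^(1−α) = 27.16^0.57 = 6.5666.
Therefore s = 6.5666 × (n + δ) = 6.5666 × 0.067 = 0.4400.

s ≈ 0.440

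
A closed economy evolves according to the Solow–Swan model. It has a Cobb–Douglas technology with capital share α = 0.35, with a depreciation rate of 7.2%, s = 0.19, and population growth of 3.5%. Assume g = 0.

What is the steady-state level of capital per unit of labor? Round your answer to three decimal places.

In steady state, investment equals break-even investment: s·k^α = (n + δ)·k.
Dividing both sides by k: k^(1−α) = s / (n + δ).
k^0.65 = 0.19 / (0.035 + 0.072) = 0.19 / 0.107 = 1.7757
k* = 1.7757^(1/0.65) ≈ 2.4191

k* = 2.419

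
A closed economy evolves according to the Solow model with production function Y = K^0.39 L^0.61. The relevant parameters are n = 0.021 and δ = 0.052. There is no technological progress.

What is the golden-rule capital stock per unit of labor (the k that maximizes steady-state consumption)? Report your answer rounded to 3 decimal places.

k_gold ≈ 15.596

The golden rule sets f'(k) = n + δ, i.e. α·k^(α−1) = n + δ.
So k^(1−α) = α / (n + δ) = 0.39 / 0.073 = 5.3425.
k_gold = 5.3425^(1/0.61) ≈ 15.5964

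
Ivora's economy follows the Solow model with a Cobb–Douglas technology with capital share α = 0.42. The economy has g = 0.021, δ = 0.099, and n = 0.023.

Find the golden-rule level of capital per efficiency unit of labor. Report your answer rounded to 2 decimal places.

The golden rule sets f'(k) = n + g + δ, i.e. α·k^(α−1) = n + g + δ.
So k^(1−α) = α / (n + g + δ) = 0.42 / 0.143 = 2.9371.
k_gold = 2.9371^(1/0.58) ≈ 6.4085

k_gold ≈ 6.41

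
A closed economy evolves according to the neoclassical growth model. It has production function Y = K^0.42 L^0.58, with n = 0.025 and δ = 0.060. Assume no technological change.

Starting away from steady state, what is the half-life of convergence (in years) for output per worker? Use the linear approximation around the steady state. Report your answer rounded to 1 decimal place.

Near the steady state the convergence rate is λ = (1 − α)(n + δ).
λ = (1 − 0.42) × 0.085 = 0.58 × 0.085 = 0.0493
Half-life = ln 2 / λ = 0.6931 / 0.0493 ≈ 14.06 years

half-life ≈ 14.1 years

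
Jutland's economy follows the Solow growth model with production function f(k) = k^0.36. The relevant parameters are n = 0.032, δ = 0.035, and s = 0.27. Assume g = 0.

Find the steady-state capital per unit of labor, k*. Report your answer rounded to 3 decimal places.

k* ≈ 8.826

In steady state, investment equals break-even investment: s·k^α = (n + δ)·k.
Rearranging, k^(1−α) = s / (n + δ).
k^0.64 = 0.27 / (0.032 + 0.035) = 0.27 / 0.067 = 4.0299
k* = 4.0299^(1/0.64) ≈ 8.8262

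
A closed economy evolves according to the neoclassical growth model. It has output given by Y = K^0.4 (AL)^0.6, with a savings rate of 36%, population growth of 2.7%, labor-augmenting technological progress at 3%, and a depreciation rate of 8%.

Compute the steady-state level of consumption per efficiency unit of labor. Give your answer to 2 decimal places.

Steady state requires s·f(k) = (n + g + δ)·k, i.e. s·k^α = (n + g + δ)·k.
Dividing both sides by k: k^(1−α) = s / (n + g + δ).
k^0.6 = 0.36 / (0.027 + 0.030 + 0.080) = 0.36 / 0.137 = 2.6277
k* = 2.6277^(1/0.6) ≈ 5.0037
y* = (k*)^α = 5.0037^0.4 ≈ 1.9042
c* = (1 − s)·y* = (1 − 0.36) × 1.9042 ≈ 1.2187

c* = 1.22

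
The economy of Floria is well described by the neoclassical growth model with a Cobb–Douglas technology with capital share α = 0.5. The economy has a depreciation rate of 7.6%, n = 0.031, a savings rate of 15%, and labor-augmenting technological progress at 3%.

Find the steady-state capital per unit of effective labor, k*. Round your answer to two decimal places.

k* ≈ 1.20

Steady state requires s·f(k) = (n + g + δ)·k, i.e. s·k^α = (n + g + δ)·k.
Rearranging, k^(1−α) = s / (n + g + δ).
k^0.5 = 0.15 / (0.031 + 0.030 + 0.076) = 0.15 / 0.137 = 1.0949
k* = 1.0949^(1/0.5) ≈ 1.1988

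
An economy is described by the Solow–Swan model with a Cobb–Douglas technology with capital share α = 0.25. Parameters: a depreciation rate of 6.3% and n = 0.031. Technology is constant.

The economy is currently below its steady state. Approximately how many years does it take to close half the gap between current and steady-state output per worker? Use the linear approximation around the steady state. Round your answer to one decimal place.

Near the steady state the convergence rate is λ = (1 − α)(n + δ).
λ = (1 − 0.25) × 0.094 = 0.75 × 0.094 = 0.0705
Half-life = ln 2 / λ = 0.6931 / 0.0705 ≈ 9.83 years

t_½ ≈ 9.8 years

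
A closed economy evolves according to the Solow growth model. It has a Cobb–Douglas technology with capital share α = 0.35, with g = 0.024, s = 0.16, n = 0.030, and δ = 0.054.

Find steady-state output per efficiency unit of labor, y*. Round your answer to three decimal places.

In steady state, investment equals break-even investment: s·k^α = (n + g + δ)·k.
Dividing both sides by k: k^(1−α) = s / (n + g + δ).
k^0.65 = 0.16 / (0.030 + 0.024 + 0.054) = 0.16 / 0.108 = 1.4815
k* = 1.4815^(1/0.65) ≈ 1.8307
y* = (k*)^α = 1.8307^0.35 ≈ 1.2357

y* ≈ 1.236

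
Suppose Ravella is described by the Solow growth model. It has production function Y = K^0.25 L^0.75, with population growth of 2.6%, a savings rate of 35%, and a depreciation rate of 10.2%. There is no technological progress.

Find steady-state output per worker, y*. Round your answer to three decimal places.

y* = 1.398

Steady state requires s·f(k) = (n + δ)·k, i.e. s·k^α = (n + δ)·k.
Dividing both sides by k: k^(1−α) = s / (n + δ).
k^0.75 = 0.35 / (0.026 + 0.102) = 0.35 / 0.128 = 2.7344
k* = 2.7344^(1/0.75) ≈ 3.8237
y* = (k*)^α = 3.8237^0.25 ≈ 1.3984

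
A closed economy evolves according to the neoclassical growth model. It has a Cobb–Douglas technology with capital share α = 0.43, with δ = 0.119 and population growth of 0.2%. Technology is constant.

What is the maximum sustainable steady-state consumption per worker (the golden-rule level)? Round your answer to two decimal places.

c_gold ≈ 1.48

At the golden rule, f'(k) = n + δ, so α·k^(α−1) = n + δ and k_gold = (α/(n + δ))^(1/(1−α)).
k_gold = (0.43/0.121)^(1/0.57) = 3.5537^1.7544 ≈ 9.2494
c_gold = f(k_gold) − (n + δ)·k_gold = 2.6027 − 0.121×9.2494 ≈ 1.4835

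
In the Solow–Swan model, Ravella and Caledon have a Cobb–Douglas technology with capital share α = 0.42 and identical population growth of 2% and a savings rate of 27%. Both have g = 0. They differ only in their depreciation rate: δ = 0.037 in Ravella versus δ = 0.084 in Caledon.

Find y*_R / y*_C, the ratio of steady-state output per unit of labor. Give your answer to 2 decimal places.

Steady-state y* = [s/(n + δ)]^(α/(1−α)), so the ratio is [ (s_R/(n + δ)_R) / (s_C/(n + δ)_C) ]^0.7241.
s_R/(n + δ)_R = 0.27/0.057 = 4.7368; s_C/(n + δ)_C = 0.27/0.104 = 2.5962.
Ratio = (4.7368/2.5962)^0.7241 = 1.8245^0.7241 ≈ 1.5456

y*_R / y*_C ≈ 1.55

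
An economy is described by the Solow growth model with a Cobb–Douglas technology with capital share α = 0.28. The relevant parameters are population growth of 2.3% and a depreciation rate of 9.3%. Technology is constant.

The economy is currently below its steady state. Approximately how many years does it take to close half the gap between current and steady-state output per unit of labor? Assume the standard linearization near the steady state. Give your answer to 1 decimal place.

Near the steady state the convergence rate is λ = (1 − α)(n + δ).
λ = (1 − 0.28) × 0.116 = 0.72 × 0.116 = 0.08352
Half-life = ln 2 / λ = 0.6931 / 0.08352 ≈ 8.30 years

half-life ≈ 8.3 years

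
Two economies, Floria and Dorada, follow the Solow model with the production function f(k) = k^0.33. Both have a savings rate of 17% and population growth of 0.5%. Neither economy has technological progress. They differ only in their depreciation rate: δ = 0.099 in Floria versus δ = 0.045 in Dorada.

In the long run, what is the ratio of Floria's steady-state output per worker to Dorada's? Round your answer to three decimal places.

Steady-state y* = [s/(n + δ)]^(α/(1−α)), so the ratio is [ (s_F/(n + δ)_F) / (s_D/(n + δ)_D) ]^0.4925.
s_F/(n + δ)_F = 0.17/0.104 = 1.6346; s_D/(n + δ)_D = 0.17/0.050 = 3.4000.
Ratio = (1.6346/3.4000)^0.4925 = 0.4808^0.4925 ≈ 0.6972

ratio ≈ 0.697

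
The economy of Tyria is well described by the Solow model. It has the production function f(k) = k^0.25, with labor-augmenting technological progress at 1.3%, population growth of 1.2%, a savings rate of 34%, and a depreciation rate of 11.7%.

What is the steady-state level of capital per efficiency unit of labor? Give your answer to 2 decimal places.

At the steady state, Δk = 0, so s·k^α = (n + g + δ)·k.
Rearranging, k^(1−α) = s / (n + g + δ).
k^0.75 = 0.34 / (0.012 + 0.013 + 0.117) = 0.34 / 0.142 = 2.3944
k* = 2.3944^(1/0.75) ≈ 3.2033

k* = 3.20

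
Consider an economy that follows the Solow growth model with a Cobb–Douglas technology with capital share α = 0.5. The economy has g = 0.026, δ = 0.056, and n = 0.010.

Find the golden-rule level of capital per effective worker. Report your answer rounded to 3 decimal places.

k_gold ≈ 29.537

The golden rule sets f'(k) = n + g + δ, i.e. α·k^(α−1) = n + g + δ.
So k^(1−α) = α / (n + g + δ) = 0.5 / 0.092 = 5.4348.
k_gold = 5.4348^(1/0.5) ≈ 29.5371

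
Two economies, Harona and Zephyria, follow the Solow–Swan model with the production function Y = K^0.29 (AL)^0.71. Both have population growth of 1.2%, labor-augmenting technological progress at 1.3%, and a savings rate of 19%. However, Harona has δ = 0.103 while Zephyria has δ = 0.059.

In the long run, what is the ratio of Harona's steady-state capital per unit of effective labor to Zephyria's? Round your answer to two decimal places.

Steady-state k* = [s/(n + g + δ)]^(1/(1−α)), so the ratio is [ (s_H/(n + g + δ)_H) / (s_Z/(n + g + δ)_Z) ]^1.4085.
s_H/(n + g + δ)_H = 0.19/0.128 = 1.4844; s_Z/(n + g + δ)_Z = 0.19/0.084 = 2.2619.
Ratio = (1.4844/2.2619)^1.4085 = 0.6563^1.4085 ≈ 0.5526

ratio ≈ 0.55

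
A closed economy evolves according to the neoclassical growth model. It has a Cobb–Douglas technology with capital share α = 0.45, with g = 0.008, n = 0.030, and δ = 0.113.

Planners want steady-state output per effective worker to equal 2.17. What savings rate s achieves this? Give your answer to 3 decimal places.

s ≈ 0.389

At the steady state, Δk = 0, so s·k^α = (n + g + δ)·k.
Since y* = [s/(n + g + δ)]^(α/(1−α)), we have s/(n + g + δ) = (y*)^((1−α)/α) = 2.17^1.2222 = 2.5776.
Therefore s = 2.5776 × (n + g + δ) = 2.5776 × 0.151 = 0.3892.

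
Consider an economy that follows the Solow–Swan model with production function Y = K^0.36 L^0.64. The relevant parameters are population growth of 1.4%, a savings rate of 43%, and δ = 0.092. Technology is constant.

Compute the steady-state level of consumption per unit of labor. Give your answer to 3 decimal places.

c* ≈ 1.253

At the steady state, Δk = 0, so s·k^α = (n + δ)·k.
Dividing both sides by k: k^(1−α) = s / (n + δ).
k^0.64 = 0.43 / (0.014 + 0.092) = 0.43 / 0.106 = 4.0566
k* = 4.0566^(1/0.64) ≈ 8.9177
y* = (k*)^α = 8.9177^0.36 ≈ 2.1983
c* = (1 − s)·y* = (1 − 0.43) × 2.1983 ≈ 1.2530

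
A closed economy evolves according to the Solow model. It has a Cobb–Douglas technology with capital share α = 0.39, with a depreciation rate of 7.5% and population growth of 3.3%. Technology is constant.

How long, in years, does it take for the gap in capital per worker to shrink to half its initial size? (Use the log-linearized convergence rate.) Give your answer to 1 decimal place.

Near the steady state the convergence rate is λ = (1 − α)(n + δ).
λ = (1 − 0.39) × 0.108 = 0.61 × 0.108 = 0.06588
Half-life = ln 2 / λ = 0.6931 / 0.06588 ≈ 10.52 years

half-life ≈ 10.5 years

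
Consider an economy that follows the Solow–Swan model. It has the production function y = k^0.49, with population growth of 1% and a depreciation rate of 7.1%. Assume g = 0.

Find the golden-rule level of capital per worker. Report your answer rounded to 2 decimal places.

The golden rule sets f'(k) = n + δ, i.e. α·k^(α−1) = n + δ.
So k^(1−α) = α / (n + δ) = 0.49 / 0.081 = 6.0494.
k_gold = 6.0494^(1/0.51) ≈ 34.1012

k_gold ≈ 34.10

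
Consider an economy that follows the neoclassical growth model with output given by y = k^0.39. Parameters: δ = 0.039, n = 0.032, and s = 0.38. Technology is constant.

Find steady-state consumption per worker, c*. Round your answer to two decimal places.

Steady state requires s·f(k) = (n + δ)·k, i.e. s·k^α = (n + δ)·k.
Rearranging, k^(1−α) = s / (n + δ).
k^0.61 = 0.38 / (0.032 + 0.039) = 0.38 / 0.071 = 5.3521
k* = 5.3521^(1/0.61) ≈ 15.6423
y* = (k*)^α = 15.6423^0.39 ≈ 2.9227
c* = (1 − s)·y* = (1 − 0.38) × 2.9227 ≈ 1.8121

c* ≈ 1.81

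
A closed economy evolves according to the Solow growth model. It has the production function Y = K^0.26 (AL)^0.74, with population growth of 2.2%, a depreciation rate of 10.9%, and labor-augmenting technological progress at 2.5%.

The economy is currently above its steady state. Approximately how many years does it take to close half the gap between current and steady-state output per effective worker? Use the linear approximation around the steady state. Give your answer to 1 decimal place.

Near the steady state the convergence rate is λ = (1 − α)(n + g + δ).
λ = (1 − 0.26) × 0.156 = 0.74 × 0.156 = 0.11544
Half-life = ln 2 / λ = 0.6931 / 0.11544 ≈ 6.00 years

t_½ ≈ 6.0 years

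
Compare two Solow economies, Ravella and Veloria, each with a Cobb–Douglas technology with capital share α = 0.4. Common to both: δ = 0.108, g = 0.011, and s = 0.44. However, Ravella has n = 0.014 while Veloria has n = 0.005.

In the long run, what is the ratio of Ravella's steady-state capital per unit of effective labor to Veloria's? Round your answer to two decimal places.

k*_R / k*_V ≈ 0.89

Steady-state k* = [s/(n + g + δ)]^(1/(1−α)), so the ratio is [ (s_R/(n + g + δ)_R) / (s_V/(n + g + δ)_V) ]^1.6667.
s_R/(n + g + δ)_R = 0.44/0.133 = 3.3083; s_V/(n + g + δ)_V = 0.44/0.124 = 3.5484.
Ratio = (3.3083/3.5484)^1.6667 = 0.9323^1.6667 ≈ 0.8897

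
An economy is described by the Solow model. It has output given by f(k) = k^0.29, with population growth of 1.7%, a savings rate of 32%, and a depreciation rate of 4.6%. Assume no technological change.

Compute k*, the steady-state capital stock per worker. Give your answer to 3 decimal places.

At the steady state, Δk = 0, so s·k^α = (n + δ)·k.
Dividing both sides by k: k^(1−α) = s / (n + δ).
k^0.71 = 0.32 / (0.017 + 0.046) = 0.32 / 0.063 = 5.0794
k* = 5.0794^(1/0.71) ≈ 9.8651

k* ≈ 9.865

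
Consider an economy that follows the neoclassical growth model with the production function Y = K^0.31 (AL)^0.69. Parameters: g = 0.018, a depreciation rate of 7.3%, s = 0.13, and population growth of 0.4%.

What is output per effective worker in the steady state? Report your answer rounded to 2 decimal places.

y* ≈ 1.15

Steady state requires s·f(k) = (n + g + δ)·k, i.e. s·k^α = (n + g + δ)·k.
Dividing both sides by k: k^(1−α) = s / (n + g + δ).
k^0.69 = 0.13 / (0.004 + 0.018 + 0.073) = 0.13 / 0.095 = 1.3684
k* = 1.3684^(1/0.69) ≈ 1.5755
y* = (k*)^α = 1.5755^0.31 ≈ 1.1513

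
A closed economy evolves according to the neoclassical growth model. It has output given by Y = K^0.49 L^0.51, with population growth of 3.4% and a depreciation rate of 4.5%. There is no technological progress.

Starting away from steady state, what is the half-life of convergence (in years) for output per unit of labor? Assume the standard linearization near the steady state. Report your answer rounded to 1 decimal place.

t_½ ≈ 17.2 years

Near the steady state the convergence rate is λ = (1 − α)(n + δ).
λ = (1 − 0.49) × 0.079 = 0.51 × 0.079 = 0.04029
Half-life = ln 2 / λ = 0.6931 / 0.04029 ≈ 17.20 years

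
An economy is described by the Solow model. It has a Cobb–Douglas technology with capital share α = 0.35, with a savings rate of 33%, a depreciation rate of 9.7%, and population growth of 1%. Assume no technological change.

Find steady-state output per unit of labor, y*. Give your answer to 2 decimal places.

At the steady state, Δk = 0, so s·k^α = (n + δ)·k.
Rearranging, k^(1−α) = s / (n + δ).
k^0.65 = 0.33 / (0.010 + 0.097) = 0.33 / 0.107 = 3.0841
k* = 3.0841^(1/0.65) ≈ 5.6559
y* = (k*)^α = 5.6559^0.35 ≈ 1.8339

y* = 1.83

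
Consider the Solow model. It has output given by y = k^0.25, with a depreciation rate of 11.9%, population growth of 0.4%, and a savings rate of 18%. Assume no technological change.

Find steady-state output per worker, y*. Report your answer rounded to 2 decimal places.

y* ≈ 1.14

At the steady state, Δk = 0, so s·k^α = (n + δ)·k.
Rearranging, k^(1−α) = s / (n + δ).
k^0.75 = 0.18 / (0.004 + 0.119) = 0.18 / 0.123 = 1.4634
k* = 1.4634^(1/0.75) ≈ 1.6614
y* = (k*)^α = 1.6614^0.25 ≈ 1.1353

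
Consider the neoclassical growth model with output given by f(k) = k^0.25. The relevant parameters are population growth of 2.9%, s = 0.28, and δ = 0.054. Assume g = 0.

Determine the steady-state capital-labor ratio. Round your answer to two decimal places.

k* = 5.06

In steady state, investment equals break-even investment: s·k^α = (n + δ)·k.
Dividing both sides by k: k^(1−α) = s / (n + δ).
k^0.75 = 0.28 / (0.029 + 0.054) = 0.28 / 0.083 = 3.3735
k* = 3.3735^(1/0.75) ≈ 5.0595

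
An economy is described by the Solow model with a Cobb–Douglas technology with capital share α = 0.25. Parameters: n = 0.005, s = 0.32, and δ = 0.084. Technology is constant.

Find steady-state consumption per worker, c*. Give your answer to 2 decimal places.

Steady state requires s·f(k) = (n + δ)·k, i.e. s·k^α = (n + δ)·k.
Rearranging, k^(1−α) = s / (n + δ).
k^0.75 = 0.32 / (0.005 + 0.084) = 0.32 / 0.089 = 3.5955
k* = 3.5955^(1/0.75) ≈ 5.5082
y* = (k*)^α = 5.5082^0.25 ≈ 1.5320
c* = (1 − s)·y* = (1 − 0.32) × 1.5320 ≈ 1.0418

c* = 1.04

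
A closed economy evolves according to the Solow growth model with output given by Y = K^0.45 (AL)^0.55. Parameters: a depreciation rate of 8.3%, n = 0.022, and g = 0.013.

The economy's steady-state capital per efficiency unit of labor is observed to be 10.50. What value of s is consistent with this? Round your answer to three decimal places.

s ≈ 0.430

At the steady state, Δk = 0, so s·k^α = (n + g + δ)·k.
So s / (n + g + δ) = (k*)^(1−α) = 10.50^0.55 = 3.6446.
Therefore s = 3.6446 × (n + g + δ) = 3.6446 × 0.118 = 0.4301.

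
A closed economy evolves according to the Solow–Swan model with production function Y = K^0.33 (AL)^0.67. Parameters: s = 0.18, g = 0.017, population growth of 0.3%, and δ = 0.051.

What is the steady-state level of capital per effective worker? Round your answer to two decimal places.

In steady state, investment equals break-even investment: s·k^α = (n + g + δ)·k.
Dividing both sides by k: k^(1−α) = s / (n + g + δ).
k^0.67 = 0.18 / (0.003 + 0.017 + 0.051) = 0.18 / 0.071 = 2.5352
k* = 2.5352^(1/0.67) ≈ 4.0087

k* = 4.01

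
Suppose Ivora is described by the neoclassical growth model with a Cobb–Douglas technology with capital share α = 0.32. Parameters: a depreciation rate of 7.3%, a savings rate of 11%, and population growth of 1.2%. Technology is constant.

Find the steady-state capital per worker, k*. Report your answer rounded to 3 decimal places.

At the steady state, Δk = 0, so s·k^α = (n + δ)·k.
Rearranging, k^(1−α) = s / (n + δ).
k^0.68 = 0.11 / (0.012 + 0.073) = 0.11 / 0.085 = 1.2941
k* = 1.2941^(1/0.68) ≈ 1.4610

k* ≈ 1.461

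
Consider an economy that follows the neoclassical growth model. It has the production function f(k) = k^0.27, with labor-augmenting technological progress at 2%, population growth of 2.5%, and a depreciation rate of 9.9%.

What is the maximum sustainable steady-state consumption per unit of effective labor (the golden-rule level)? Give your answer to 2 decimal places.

c_gold ≈ 0.92

At the golden rule, f'(k) = n + g + δ, so α·k^(α−1) = n + g + δ and k_gold = (α/(n + g + δ))^(1/(1−α)).
k_gold = (0.27/0.144)^(1/0.73) = 1.8750^1.3699 ≈ 2.3658
c_gold = f(k_gold) − (n + g + δ)·k_gold = 1.2618 − 0.144×2.3658 ≈ 0.9211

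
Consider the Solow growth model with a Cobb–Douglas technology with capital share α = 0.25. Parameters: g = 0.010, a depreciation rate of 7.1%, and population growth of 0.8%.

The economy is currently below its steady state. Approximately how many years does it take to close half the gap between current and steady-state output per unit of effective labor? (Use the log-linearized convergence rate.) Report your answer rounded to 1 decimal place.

half-life ≈ 10.4 years

Near the steady state the convergence rate is λ = (1 − α)(n + g + δ).
λ = (1 − 0.25) × 0.089 = 0.75 × 0.089 = 0.06675
Half-life = ln 2 / λ = 0.6931 / 0.06675 ≈ 10.38 years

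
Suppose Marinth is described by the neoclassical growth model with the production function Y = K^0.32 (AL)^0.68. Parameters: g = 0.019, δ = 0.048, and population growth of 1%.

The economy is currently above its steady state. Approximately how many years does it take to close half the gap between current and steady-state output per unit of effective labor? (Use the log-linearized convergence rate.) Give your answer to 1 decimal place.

about 13.2 years

Near the steady state the convergence rate is λ = (1 − α)(n + g + δ).
λ = (1 − 0.32) × 0.077 = 0.68 × 0.077 = 0.05236
Half-life = ln 2 / λ = 0.6931 / 0.05236 ≈ 13.24 years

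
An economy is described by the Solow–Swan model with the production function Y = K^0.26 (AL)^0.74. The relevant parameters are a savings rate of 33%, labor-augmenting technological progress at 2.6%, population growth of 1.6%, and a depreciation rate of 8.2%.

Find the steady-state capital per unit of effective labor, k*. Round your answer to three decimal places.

k* = 3.754

At the steady state, Δk = 0, so s·k^α = (n + g + δ)·k.
Rearranging, k^(1−α) = s / (n + g + δ).
k^0.74 = 0.33 / (0.016 + 0.026 + 0.082) = 0.33 / 0.124 = 2.6613
k* = 2.6613^(1/0.74) ≈ 3.7536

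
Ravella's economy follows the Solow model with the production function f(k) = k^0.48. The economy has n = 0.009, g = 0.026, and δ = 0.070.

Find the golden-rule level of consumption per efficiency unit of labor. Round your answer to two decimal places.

c_gold ≈ 2.11

At the golden rule, f'(k) = n + g + δ, so α·k^(α−1) = n + g + δ and k_gold = (α/(n + g + δ))^(1/(1−α)).
k_gold = (0.48/0.105)^(1/0.52) = 4.5714^1.9231 ≈ 18.5926
c_gold = f(k_gold) − (n + g + δ)·k_gold = 4.0671 − 0.105×18.5926 ≈ 2.1149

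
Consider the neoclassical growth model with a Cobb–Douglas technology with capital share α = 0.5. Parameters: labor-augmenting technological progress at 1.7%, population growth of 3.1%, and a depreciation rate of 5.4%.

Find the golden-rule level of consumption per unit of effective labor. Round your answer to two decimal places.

At the golden rule, f'(k) = n + g + δ, so α·k^(α−1) = n + g + δ and k_gold = (α/(n + g + δ))^(1/(1−α)).
k_gold = (0.5/0.102)^(1/0.5) = 4.9020^2 ≈ 24.0296
c_gold = f(k_gold) − (n + g + δ)·k_gold = 4.9020 − 0.102×24.0296 ≈ 2.4510

c_gold ≈ 2.45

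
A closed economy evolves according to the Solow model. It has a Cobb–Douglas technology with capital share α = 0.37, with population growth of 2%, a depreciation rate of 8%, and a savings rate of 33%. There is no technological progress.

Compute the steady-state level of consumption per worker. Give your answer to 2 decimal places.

c* ≈ 1.35

At the steady state, Δk = 0, so s·k^α = (n + δ)·k.
Dividing both sides by k: k^(1−α) = s / (n + δ).
k^0.63 = 0.33 / (0.020 + 0.080) = 0.33 / 0.100 = 3.3000
k* = 3.3000^(1/0.63) ≈ 6.6533
y* = (k*)^α = 6.6533^0.37 ≈ 2.0162
c* = (1 − s)·y* = (1 − 0.33) × 2.0162 ≈ 1.3509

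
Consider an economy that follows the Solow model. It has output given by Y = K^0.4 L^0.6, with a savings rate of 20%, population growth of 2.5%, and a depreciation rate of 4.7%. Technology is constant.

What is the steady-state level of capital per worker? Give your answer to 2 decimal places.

k* ≈ 5.49

In steady state, investment equals break-even investment: s·k^α = (n + δ)·k.
Dividing both sides by k: k^(1−α) = s / (n + δ).
k^0.6 = 0.20 / (0.025 + 0.047) = 0.20 / 0.072 = 2.7778
k* = 2.7778^(1/0.6) ≈ 5.4891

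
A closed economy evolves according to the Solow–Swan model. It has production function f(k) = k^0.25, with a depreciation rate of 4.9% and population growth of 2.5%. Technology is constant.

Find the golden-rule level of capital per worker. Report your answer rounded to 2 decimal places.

k_gold ≈ 5.07

The golden rule sets f'(k) = n + δ, i.e. α·k^(α−1) = n + δ.
So k^(1−α) = α / (n + δ) = 0.25 / 0.074 = 3.3784.
k_gold = 3.3784^(1/0.75) ≈ 5.0693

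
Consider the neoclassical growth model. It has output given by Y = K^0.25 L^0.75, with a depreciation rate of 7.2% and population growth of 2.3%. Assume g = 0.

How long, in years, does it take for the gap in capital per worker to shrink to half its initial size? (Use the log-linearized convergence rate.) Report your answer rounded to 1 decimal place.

about 9.7 years

Near the steady state the convergence rate is λ = (1 − α)(n + δ).
λ = (1 − 0.25) × 0.095 = 0.75 × 0.095 = 0.07125
Half-life = ln 2 / λ = 0.6931 / 0.07125 ≈ 9.73 years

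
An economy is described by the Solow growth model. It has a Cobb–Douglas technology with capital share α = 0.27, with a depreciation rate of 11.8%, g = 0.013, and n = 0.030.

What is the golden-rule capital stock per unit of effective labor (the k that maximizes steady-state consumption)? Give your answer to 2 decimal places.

The golden rule sets f'(k) = n + g + δ, i.e. α·k^(α−1) = n + g + δ.
So k^(1−α) = α / (n + g + δ) = 0.27 / 0.161 = 1.6770.
k_gold = 1.6770^(1/0.73) ≈ 2.0304

k_gold ≈ 2.03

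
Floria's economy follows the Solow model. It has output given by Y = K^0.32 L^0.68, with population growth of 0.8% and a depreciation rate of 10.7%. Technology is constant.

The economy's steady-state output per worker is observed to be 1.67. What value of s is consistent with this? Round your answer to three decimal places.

s ≈ 0.342

At the steady state, Δk = 0, so s·k^α = (n + δ)·k.
Since y* = [s/(n + δ)]^(α/(1−α)), we have s/(n + δ) = (y*)^((1−α)/α) = 1.67^2.125 = 2.9735.
Therefore s = 2.9735 × (n + δ) = 2.9735 × 0.115 = 0.3420.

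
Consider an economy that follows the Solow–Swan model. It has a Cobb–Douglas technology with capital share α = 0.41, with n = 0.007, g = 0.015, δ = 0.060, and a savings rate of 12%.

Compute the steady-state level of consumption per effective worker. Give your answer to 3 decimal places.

c* ≈ 1.147

Steady state requires s·f(k) = (n + g + δ)·k, i.e. s·k^α = (n + g + δ)·k.
Dividing both sides by k: k^(1−α) = s / (n + g + δ).
k^0.59 = 0.12 / (0.007 + 0.015 + 0.060) = 0.12 / 0.082 = 1.4634
k* = 1.4634^(1/0.59) ≈ 1.9067
y* = (k*)^α = 1.9067^0.41 ≈ 1.3029
c* = (1 − s)·y* = (1 − 0.12) × 1.3029 ≈ 1.1466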